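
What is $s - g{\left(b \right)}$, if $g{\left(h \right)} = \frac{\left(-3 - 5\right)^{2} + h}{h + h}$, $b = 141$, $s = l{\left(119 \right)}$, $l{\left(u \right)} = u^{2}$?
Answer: $\frac{3993197}{282} \approx 14160.0$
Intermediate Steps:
$s = 14161$ ($s = 119^{2} = 14161$)
$g{\left(h \right)} = \frac{64 + h}{2 h}$ ($g{\left(h \right)} = \frac{\left(-8\right)^{2} + h}{2 h} = \left(64 + h\right) \frac{1}{2 h} = \frac{64 + h}{2 h}$)
$s - g{\left(b \right)} = 14161 - \frac{64 + 141}{2 \cdot 141} = 14161 - \frac{1}{2} \cdot \frac{1}{141} \cdot 205 = 14161 - \frac{205}{282} = \frac{3993197}{282}$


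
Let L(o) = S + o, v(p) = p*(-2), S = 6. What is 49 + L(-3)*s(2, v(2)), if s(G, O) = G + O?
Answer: 43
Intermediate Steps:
v(p) = -2*p
L(o) = 6 + o
49 + L(-3)*s(2, v(2)) = 49 + (6 - 3)*(2 - 2*2) = 49 + 3*(2 - 4) = 49 + 3*(-2) = 49 - 6 = 43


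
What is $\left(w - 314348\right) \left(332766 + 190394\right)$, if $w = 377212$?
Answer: $32887930240$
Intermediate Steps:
$\left(w - 314348\right) \left(332766 + 190394\right) = \left(377212 - 314348\right) \left(332766 + 190394\right) = 62864 \cdot 523160 = 32887930240$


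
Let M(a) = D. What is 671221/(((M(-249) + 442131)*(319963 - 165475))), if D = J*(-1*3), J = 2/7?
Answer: 4698547/478126610568 ≈ 9.8270e-6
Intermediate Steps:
J = 2/7 (J = 2*(⅐) = 2/7 ≈ 0.28571)
D = -6/7 (D = 2*(-1*3)/7 = (2/7)*(-3) = -6/7 ≈ -0.85714)
M(a) = -6/7
671221/(((M(-249) + 442131)*(319963 - 165475))) = 671221/(((-6/7 + 442131)*(319963 - 165475))) = 671221/(((3094911/7)*154488)) = 671221/(478126610568/7) = 671221*(7/478126610568) = 4698547/478126610568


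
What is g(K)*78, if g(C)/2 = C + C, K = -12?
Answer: -3744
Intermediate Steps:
g(C) = 4*C (g(C) = 2*(C + C) = 2*(2*C) = 4*C)
g(K)*78 = (4*(-12))*78 = -48*78 = -3744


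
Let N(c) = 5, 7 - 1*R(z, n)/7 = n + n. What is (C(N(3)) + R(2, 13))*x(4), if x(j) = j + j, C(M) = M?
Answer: -1024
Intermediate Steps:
R(z, n) = 49 - 14*n (R(z, n) = 49 - 7*(n + n) = 49 - 14*n)
x(j) = 2*j
(C(N(3)) + R(2, 13))*x(4) = (5 + (49 - 14*13))*(2*4) = (5 + (49 - 182))*8 = (5 - 133)*8 = -128*8 = -1024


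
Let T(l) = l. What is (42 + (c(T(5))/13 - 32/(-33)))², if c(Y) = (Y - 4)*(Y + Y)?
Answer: 352087696/184041 ≈ 1913.1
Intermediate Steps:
c(Y) = 2*Y*(-4 + Y) (c(Y) = (-4 + Y)*(2*Y) = 2*Y*(-4 + Y))
(42 + (c(T(5))/13 - 32/(-33)))² = (42 + ((2*5*(-4 + 5))/13 - 32/(-33)))² = (42 + ((2*5*1)*(1/13) - 32*(-1/33)))² = (42 + (10*(1/13) + 32/33))² = (42 + (10/13 + 32/33))² = (42 + 746/429)² = (18764/429)² = 352087696/184041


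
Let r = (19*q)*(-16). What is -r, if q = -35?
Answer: -10640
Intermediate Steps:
r = 10640 (r = (19*(-35))*(-16) = -665*(-16) = 10640)
-r = -1*10640 = -10640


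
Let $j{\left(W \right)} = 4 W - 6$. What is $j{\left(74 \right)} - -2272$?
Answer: $2562$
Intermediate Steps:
$j{\left(W \right)} = -6 + 4 W$
$j{\left(74 \right)} - -2272 = \left(-6 + 4 \cdot 74\right) - -2272 = \left(-6 + 296\right) + 2272 = 290 + 2272 = 2562$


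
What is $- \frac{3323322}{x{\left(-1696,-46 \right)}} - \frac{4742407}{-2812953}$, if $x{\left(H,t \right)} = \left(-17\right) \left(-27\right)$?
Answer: $- \frac{346154512039}{47820201} \approx -7238.7$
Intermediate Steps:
$x{\left(H,t \right)} = 459$
$- \frac{3323322}{x{\left(-1696,-46 \right)}} - \frac{4742407}{-2812953} = - \frac{3323322}{459} - \frac{4742407}{-2812953} = \left(-3323322\right) \frac{1}{459} - - \frac{4742407}{2812953} = - \frac{123086}{17} + \frac{4742407}{2812953} = - \frac{346154512039}{47820201}$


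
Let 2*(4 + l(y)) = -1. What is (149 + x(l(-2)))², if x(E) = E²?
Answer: 458329/16 ≈ 28646.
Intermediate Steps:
l(y) = -9/2 (l(y) = -4 + (½)*(-1) = -4 - ½ = -9/2)
(149 + x(l(-2)))² = (149 + (-9/2)²)² = (149 + 81/4)² = (677/4)² = 458329/16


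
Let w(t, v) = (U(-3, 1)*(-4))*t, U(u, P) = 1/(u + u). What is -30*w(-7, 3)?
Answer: 140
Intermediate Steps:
U(u, P) = 1/(2*u)
w(t, v) = 2*t/3 (w(t, v) = (((½)/(-3))*(-4))*t = (((½)*(-⅓))*(-4))*t = (-⅙*(-4))*t = 2*t/3)
-30*w(-7, 3) = -20*(-7) = -30*(-14/3) = 140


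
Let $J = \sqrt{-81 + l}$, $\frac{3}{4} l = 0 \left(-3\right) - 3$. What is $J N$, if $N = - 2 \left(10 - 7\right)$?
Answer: $- 6 i \sqrt{85} \approx - 55.317 i$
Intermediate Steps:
$l = -4$ ($l = \frac{4 \left(0 \left(-3\right) - 3\right)}{3} = \frac{4 \left(0 - 3\right)}{3} = \frac{4}{3} \left(-3\right) = -4$)
$N = -6$ ($N = \left(-2\right) 3 = -6$)
$J = i \sqrt{85}$ ($J = \sqrt{-81 - 4} = \sqrt{-85} = i \sqrt{85} \approx 9.2195 i$)
$J N = i \sqrt{85} \left(-6\right) = - 6 i \sqrt{85}$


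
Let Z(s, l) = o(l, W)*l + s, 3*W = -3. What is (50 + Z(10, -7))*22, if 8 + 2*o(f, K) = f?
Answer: 2475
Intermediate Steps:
W = -1 (W = (1/3)*(-3) = -1)
o(f, K) = -4 + f/2
Z(s, l) = s + l*(-4 + l/2) (Z(s, l) = (-4 + l/2)*l + s = l*(-4 + l/2) + s = s + l*(-4 + l/2))
(50 + Z(10, -7))*22 = (50 + (10 + (1/2)*(-7)*(-8 - 7)))*22 = (50 + (10 + (1/2)*(-7)*(-15)))*22 = (50 + (10 + 105/2))*22 = (50 + 125/2)*22 = (225/2)*22 = 2475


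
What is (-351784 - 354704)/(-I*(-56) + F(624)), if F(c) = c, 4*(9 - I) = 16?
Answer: -88311/113 ≈ -781.51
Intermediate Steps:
I = 5 (I = 9 - 1/4*16 = 9 - 4 = 5)
(-351784 - 354704)/(-I*(-56) + F(624)) = (-351784 - 354704)/(-1*5*(-56) + 624) = -706488/(-5*(-56) + 624) = -706488/(280 + 624) = -706488/904 = -706488*1/904 = -88311/113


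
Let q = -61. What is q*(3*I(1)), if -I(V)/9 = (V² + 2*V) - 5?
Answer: -3294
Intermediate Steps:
I(V) = 45 - 18*V - 9*V² (I(V) = -9*((V² + 2*V) - 5) = -9*(-5 + V² + 2*V) = 45 - 18*V - 9*V²)
q*(3*I(1)) = -183*(45 - 18*1 - 9*1²) = -183*(45 - 18 - 9*1) = -183*(45 - 18 - 9) = -183*18 = -61*54 = -3294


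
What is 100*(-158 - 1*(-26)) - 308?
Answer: -13508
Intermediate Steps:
100*(-158 - 1*(-26)) - 308 = 100*(-158 + 26) - 308 = 100*(-132) - 308 = -13200 - 308 = -13508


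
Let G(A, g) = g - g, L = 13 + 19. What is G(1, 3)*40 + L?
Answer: 32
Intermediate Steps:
L = 32
G(A, g) = 0
G(1, 3)*40 + L = 0*40 + 32 = 0 + 32 = 32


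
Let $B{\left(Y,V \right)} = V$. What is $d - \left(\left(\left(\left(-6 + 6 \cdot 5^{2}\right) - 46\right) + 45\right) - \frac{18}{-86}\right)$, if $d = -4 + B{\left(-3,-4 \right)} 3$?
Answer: $- \frac{6846}{43} \approx -159.21$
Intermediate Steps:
$d = -16$ ($d = -4 - 12 = -16$)
$d - \left(\left(\left(\left(-6 + 6 \cdot 5^{2}\right) - 46\right) + 45\right) - \frac{18}{-86}\right) = -16 - \left(\left(\left(\left(-6 + 6 \cdot 5^{2}\right) - 46\right) + 45\right) - \frac{18}{-86}\right) = -16 - \left(\left(\left(\left(-6 + 6 \cdot 25\right) - 46\right) + 45\right) - - \frac{9}{43}\right) = -16 - \left(\left(\left(\left(-6 + 150\right) - 46\right) + 45\right) + \frac{9}{43}\right) = -16 - \left(\left(\left(144 - 46\right) + 45\right) + \frac{9}{43}\right) = -16 - \left(\left(98 + 45\right) + \frac{9}{43}\right) = -16 - \left(143 + \frac{9}{43}\right) = -16 - \frac{6158}{43} = - \frac{6846}{43}$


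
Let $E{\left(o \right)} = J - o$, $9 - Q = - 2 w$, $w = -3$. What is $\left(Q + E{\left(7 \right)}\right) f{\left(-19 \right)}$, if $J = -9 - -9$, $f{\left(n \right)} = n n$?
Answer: $-1444$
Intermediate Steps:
$f{\left(n \right)} = n^{2}$
$Q = 3$ ($Q = 9 - \left(-2\right) \left(-3\right) = 9 - 6 = 3$)
$J = 0$ ($J = -9 + 9 = 0$)
$E{\left(o \right)} = - o$ ($E{\left(o \right)} = 0 - o = - o$)
$\left(Q + E{\left(7 \right)}\right) f{\left(-19 \right)} = \left(3 - 7\right) \left(-19\right)^{2} = \left(3 - 7\right) 361 = \left(-4\right) 361 = -1444$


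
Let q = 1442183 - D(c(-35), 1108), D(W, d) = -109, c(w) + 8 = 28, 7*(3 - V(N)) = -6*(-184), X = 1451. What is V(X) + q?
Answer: 10094961/7 ≈ 1.4421e+6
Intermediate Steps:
V(N) = -1083/7 (V(N) = 3 - (-6)*(-184)/7 = 3 - ⅐*1104 = 3 - 1104/7 = -1083/7)
c(w) = 20 (c(w) = -8 + 28 = 20)
q = 1442292 (q = 1442183 - 1*(-109) = 1442183 + 109 = 1442292)
V(X) + q = -1083/7 + 1442292 = 10094961/7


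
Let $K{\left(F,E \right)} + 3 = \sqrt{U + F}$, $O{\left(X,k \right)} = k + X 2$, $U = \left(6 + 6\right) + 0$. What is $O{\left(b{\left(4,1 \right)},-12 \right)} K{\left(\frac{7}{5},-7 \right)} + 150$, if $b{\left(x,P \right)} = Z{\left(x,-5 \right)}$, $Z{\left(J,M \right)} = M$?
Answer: $216 - \frac{22 \sqrt{335}}{5} \approx 135.47$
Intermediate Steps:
$U = 12$ ($U = 12 + 0 = 12$)
$b{\left(x,P \right)} = -5$
$O{\left(X,k \right)} = k + 2 X$
$K{\left(F,E \right)} = -3 + \sqrt{12 + F}$
$O{\left(b{\left(4,1 \right)},-12 \right)} K{\left(\frac{7}{5},-7 \right)} + 150 = \left(-12 + 2 \left(-5\right)\right) \left(-3 + \sqrt{12 + \frac{7}{5}}\right) + 150 = \left(-12 - 10\right) \left(-3 + \sqrt{12 + 7 \cdot \frac{1}{5}}\right) + 150 = - 22 \left(-3 + \sqrt{12 + \frac{7}{5}}\right) + 150 = - 22 \left(-3 + \sqrt{\frac{67}{5}}\right) + 150 = - 22 \left(-3 + \frac{\sqrt{335}}{5}\right) + 150 = \left(66 - \frac{22 \sqrt{335}}{5}\right) + 150 = 216 - \frac{22 \sqrt{335}}{5}$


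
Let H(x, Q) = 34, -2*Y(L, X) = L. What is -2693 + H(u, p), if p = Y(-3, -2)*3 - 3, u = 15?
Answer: -2659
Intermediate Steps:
Y(L, X) = -L/2
p = 3/2 (p = -½*(-3)*3 - 3 = (3/2)*3 - 3 = 9/2 - 3 = 3/2 ≈ 1.5000)
-2693 + H(u, p) = -2693 + 34 = -2659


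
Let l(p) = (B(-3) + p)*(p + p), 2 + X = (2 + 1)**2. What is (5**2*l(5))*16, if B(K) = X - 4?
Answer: 32000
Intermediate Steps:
X = 7 (X = -2 + (2 + 1)**2 = -2 + 3**2 = -2 + 9 = 7)
B(K) = 3 (B(K) = 7 - 4 = 3)
l(p) = 2*p*(3 + p) (l(p) = (3 + p)*(p + p) = (3 + p)*(2*p) = 2*p*(3 + p))
(5**2*l(5))*16 = (5**2*(2*5*(3 + 5)))*16 = (25*(2*5*8))*16 = (25*80)*16 = 2000*16 = 32000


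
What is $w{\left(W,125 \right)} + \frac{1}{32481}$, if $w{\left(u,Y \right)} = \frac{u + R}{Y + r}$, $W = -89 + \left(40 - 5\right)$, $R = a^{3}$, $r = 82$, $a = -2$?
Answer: $- \frac{223735}{747063} \approx -0.29949$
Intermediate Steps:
$R = -8$ ($R = \left(-2\right)^{3} = -8$)
$W = -54$ ($W = -89 + 35 = -54$)
$w{\left(u,Y \right)} = \frac{-8 + u}{82 + Y}$ ($w{\left(u,Y \right)} = \frac{u - 8}{Y + 82} = \frac{-8 + u}{82 + Y}$)
$w{\left(W,125 \right)} + \frac{1}{32481} = \frac{-8 - 54}{82 + 125} + \frac{1}{32481} = \frac{1}{207} \left(-62\right) + \frac{1}{32481} = - \frac{62}{207} + \frac{1}{32481} = - \frac{223735}{747063}$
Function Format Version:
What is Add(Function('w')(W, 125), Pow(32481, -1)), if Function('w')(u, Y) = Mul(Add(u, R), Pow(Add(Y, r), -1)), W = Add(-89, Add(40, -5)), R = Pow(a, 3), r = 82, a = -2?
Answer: Rational(-223735, 747063) ≈ -0.29949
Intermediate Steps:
R = -8 (R = Pow(-2, 3) = -8)
W = -54 (W = Add(-89, 35) = -54)
Function('w')(u, Y) = Mul(Pow(Add(82, Y), -1), Add(-8, u)) (Function('w')(u, Y) = Mul(Add(u, -8), Pow(Add(Y, 82), -1)) = Mul(Add(-8, u), Pow(Add(82, Y), -1)) = Mul(Pow(Add(82, Y), -1), Add(-8, u)))
Add(Function('w')(W, 125), Pow(32481, -1)) = Add(Mul(Pow(Add(82, 125), -1), Add(-8, -54)), Pow(32481, -1)) = Add(Mul(Pow(207, -1), -62), Rational(1, 32481)) = Add(Mul(Rational(1, 207), -62), Rational(1, 32481)) = Add(Rational(-62, 207), Rational(1, 32481)) = Rational(-223735, 747063)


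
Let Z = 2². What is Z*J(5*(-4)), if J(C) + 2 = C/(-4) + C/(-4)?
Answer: 32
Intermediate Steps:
Z = 4
J(C) = -2 - C/2 (J(C) = -2 + (C/(-4) + C/(-4)) = -2 + (C*(-¼) + C*(-¼)) = -2 + (-C/4 - C/4) = -2 - C/2)
Z*J(5*(-4)) = 4*(-2 - 5*(-4)/2) = 4*(-2 - ½*(-20)) = 4*(-2 + 10) = 4*8 = 32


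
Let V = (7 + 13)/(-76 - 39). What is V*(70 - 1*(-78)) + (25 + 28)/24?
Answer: -12989/552 ≈ -23.531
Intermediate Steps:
V = -4/23 (V = 20/(-115) = 20*(-1/115) = -4/23 ≈ -0.17391)
V*(70 - 1*(-78)) + (25 + 28)/24 = -4*(70 - 1*(-78))/23 + (25 + 28)/24 = -4*(70 + 78)/23 + 53*(1/24) = -4/23*148 + 53/24 = -592/23 + 53/24 = -12989/552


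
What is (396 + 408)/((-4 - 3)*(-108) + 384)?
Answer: 67/95 ≈ 0.70526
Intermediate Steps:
(396 + 408)/((-4 - 3)*(-108) + 384) = 804/(-7*(-108) + 384) = 804/(756 + 384) = 804/1140 = (1/1140)*804 = 67/95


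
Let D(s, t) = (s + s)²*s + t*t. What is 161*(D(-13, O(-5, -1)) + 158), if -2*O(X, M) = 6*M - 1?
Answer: -5549831/4 ≈ -1.3875e+6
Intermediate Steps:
O(X, M) = ½ - 3*M (O(X, M) = -(6*M - 1)/2 = -(-1 + 6*M)/2 = ½ - 3*M)
D(s, t) = t² + 4*s³ (D(s, t) = (2*s)²*s + t² = (4*s²)*s + t² = 4*s³ + t² = t² + 4*s³)
161*(D(-13, O(-5, -1)) + 158) = 161*(((½ - 3*(-1))² + 4*(-13)³) + 158) = 161*(((½ + 3)² + 4*(-2197)) + 158) = 161*(((7/2)² - 8788) + 158) = 161*((49/4 - 8788) + 158) = 161*(-35103/4 + 158) = 161*(-34471/4) = -5549831/4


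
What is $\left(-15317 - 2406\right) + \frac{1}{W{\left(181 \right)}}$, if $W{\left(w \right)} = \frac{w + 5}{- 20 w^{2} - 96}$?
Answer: $- \frac{1975897}{93} \approx -21246.0$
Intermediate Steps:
$W{\left(w \right)} = \frac{5 + w}{-96 - 20 w^{2}}$
$\left(-15317 - 2406\right) + \frac{1}{W{\left(181 \right)}} = \left(-15317 - 2406\right) + \frac{1}{\frac{1}{4} \frac{1}{24 + 5 \cdot 181^{2}} \left(-5 - 181\right)} = \left(-15317 - 2406\right) + \frac{1}{\frac{1}{4} \frac{1}{24 + 5 \cdot 32761} \left(-5 - 181\right)} = -17723 + \frac{1}{\frac{1}{4} \frac{1}{24 + 163805} \left(-186\right)} = -17723 + \frac{1}{\frac{1}{4} \cdot \frac{1}{163829} \left(-186\right)} = -17723 + \frac{1}{- \frac{93}{327658}} = -17723 - \frac{327658}{93} = - \frac{1975897}{93}$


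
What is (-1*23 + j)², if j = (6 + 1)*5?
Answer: 144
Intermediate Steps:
j = 35 (j = 7*5 = 35)
(-1*23 + j)² = (-1*23 + 35)² = (-23 + 35)² = 12² = 144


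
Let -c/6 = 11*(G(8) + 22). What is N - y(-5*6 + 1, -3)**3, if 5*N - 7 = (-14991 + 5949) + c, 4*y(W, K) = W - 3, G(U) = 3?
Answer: -1625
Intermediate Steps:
c = -1650 (c = -66*(3 + 22) = -66*25 = -6*275 = -1650)
y(W, K) = -3/4 + W/4 (y(W, K) = (W - 3)/4 = (-3 + W)/4 = -3/4 + W/4)
N = -2137 (N = 7/5 + ((-14991 + 5949) - 1650)/5 = 7/5 + (-9042 - 1650)/5 = 7/5 + (1/5)*(-10692) = 7/5 - 10692/5 = -2137)
N - y(-5*6 + 1, -3)**3 = -2137 - (-3/4 + (-5*6 + 1)/4)**3 = -2137 - (-3/4 + (-30 + 1)/4)**3 = -2137 - (-3/4 + (1/4)*(-29))**3 = -2137 - (-3/4 - 29/4)**3 = -2137 - 1*(-8)**3 = -2137 - 1*(-512) = -2137 + 512 = -1625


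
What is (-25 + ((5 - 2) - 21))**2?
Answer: 1849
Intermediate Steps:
(-25 + ((5 - 2) - 21))**2 = (-25 + (3 - 21))**2 = (-25 - 18)**2 = (-43)**2 = 1849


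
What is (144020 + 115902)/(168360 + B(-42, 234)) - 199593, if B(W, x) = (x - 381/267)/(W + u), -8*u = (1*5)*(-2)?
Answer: -243732675805939/1221157862 ≈ -1.9959e+5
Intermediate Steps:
u = 5/4 (u = -1*5*(-2)/8 = -5*(-2)/8 = -⅛*(-10) = 5/4 ≈ 1.2500)
B(W, x) = (-127/89 + x)/(5/4 + W) (B(W, x) = (x - 381/267)/(W + 5/4) = (x - 381*1/267)/(5/4 + W) = (x - 127/89)/(5/4 + W) = (-127/89 + x)/(5/4 + W))
(144020 + 115902)/(168360 + B(-42, 234)) - 199593 = (144020 + 115902)/(168360 + 4*(-127 + 89*234)/(89*(5 + 4*(-42)))) - 199593 = 259922/(168360 + 4*(-127 + 20826)/(89*(5 - 168))) - 199593 = 259922/(168360 + (4/89)*20699/(-163)) - 199593 = 259922/(168360 + (4/89)*(-1/163)*20699) - 199593 = 259922/(168360 - 82796/14507) - 199593 = 259922/(2442315724/14507) - 199593 = 259922*(14507/2442315724) - 199593 = 1885344227/1221157862 - 199593 = -243732675805939/1221157862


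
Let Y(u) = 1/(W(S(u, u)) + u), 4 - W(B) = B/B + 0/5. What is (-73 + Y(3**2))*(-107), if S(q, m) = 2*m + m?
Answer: 93625/12 ≈ 7802.1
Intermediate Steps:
S(q, m) = 3*m
W(B) = 3 (W(B) = 4 - (B/B + 0/5) = 4 - (1 + 0*(1/5)) = 4 - (1 + 0) = 4 - 1*1 = 4 - 1 = 3)
Y(u) = 1/(3 + u)
(-73 + Y(3**2))*(-107) = (-73 + 1/(3 + 3**2))*(-107) = (-73 + 1/(3 + 9))*(-107) = (-73 + 1/12)*(-107) = -875/12*(-107) = 93625/12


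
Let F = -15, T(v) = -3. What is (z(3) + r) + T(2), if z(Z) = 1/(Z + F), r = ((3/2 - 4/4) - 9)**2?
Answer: 415/6 ≈ 69.167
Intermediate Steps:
r = 289/4 (r = ((3*(1/2) - 4*1/4) - 9)**2 = ((3/2 - 1) - 9)**2 = (1/2 - 9)**2 = (-17/2)**2 = 289/4 ≈ 72.250)
z(Z) = 1/(-15 + Z) (z(Z) = 1/(Z - 15) = 1/(-15 + Z))
(z(3) + r) + T(2) = (1/(-15 + 3) + 289/4) - 3 = (1/(-12) + 289/4) - 3 = (-1/12 + 289/4) - 3 = 433/6 - 3 = 415/6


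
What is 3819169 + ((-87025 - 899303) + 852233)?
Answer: 3685074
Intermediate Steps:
3819169 + ((-87025 - 899303) + 852233) = 3819169 + (-986328 + 852233) = 3819169 - 134095 = 3685074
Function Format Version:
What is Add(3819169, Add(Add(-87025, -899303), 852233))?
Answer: 3685074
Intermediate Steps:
Add(3819169, Add(Add(-87025, -899303), 852233)) = Add(3819169, Add(-986328, 852233)) = Add(3819169, -134095) = 3685074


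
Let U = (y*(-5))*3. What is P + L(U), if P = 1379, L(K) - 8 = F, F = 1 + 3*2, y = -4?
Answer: 1394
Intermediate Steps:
U = 60 (U = -4*(-5)*3 = 20*3 = 60)
F = 7 (F = 1 + 6 = 7)
L(K) = 15 (L(K) = 8 + 7 = 15)
P + L(U) = 1379 + 15 = 1394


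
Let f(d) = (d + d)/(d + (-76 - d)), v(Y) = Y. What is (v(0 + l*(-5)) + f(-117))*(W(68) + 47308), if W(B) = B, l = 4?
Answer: -15231384/19 ≈ -8.0165e+5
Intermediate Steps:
f(d) = -d/38 (f(d) = (2*d)/(-76) = (2*d)*(-1/76) = -d/38)
(v(0 + l*(-5)) + f(-117))*(W(68) + 47308) = ((0 + 4*(-5)) - 1/38*(-117))*(68 + 47308) = ((0 - 20) + 117/38)*47376 = (-20 + 117/38)*47376 = -643/38*47376 = -15231384/19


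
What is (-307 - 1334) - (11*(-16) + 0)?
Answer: -1465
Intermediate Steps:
(-307 - 1334) - (11*(-16) + 0) = -1641 - (-176 + 0) = -1641 - 1*(-176) = -1641 + 176 = -1465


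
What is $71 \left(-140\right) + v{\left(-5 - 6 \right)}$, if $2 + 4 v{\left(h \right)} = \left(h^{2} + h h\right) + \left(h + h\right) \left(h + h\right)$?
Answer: $-9759$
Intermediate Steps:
$v{\left(h \right)} = - \frac{1}{2} + \frac{3 h^{2}}{2}$ ($v{\left(h \right)} = - \frac{1}{2} + \frac{\left(h^{2} + h h\right) + \left(h + h\right) \left(h + h\right)}{4} = - \frac{1}{2} + \frac{\left(h^{2} + h^{2}\right) + 2 h 2 h}{4} = - \frac{1}{2} + \frac{2 h^{2} + 4 h^{2}}{4} = - \frac{1}{2} + \frac{6 h^{2}}{4} = - \frac{1}{2} + \frac{3 h^{2}}{2}$)
$71 \left(-140\right) + v{\left(-5 - 6 \right)} = 71 \left(-140\right) - \left(\frac{1}{2} - \frac{3 \left(-5 - 6\right)^{2}}{2}\right) = -9940 - \left(\frac{1}{2} - \frac{3 \left(-5 - 6\right)^{2}}{2}\right) = -9940 - \left(\frac{1}{2} - \frac{3 \left(-11\right)^{2}}{2}\right) = -9940 + \left(- \frac{1}{2} + \frac{3}{2} \cdot 121\right) = -9940 + \left(- \frac{1}{2} + \frac{363}{2}\right) = -9940 + 181 = -9759$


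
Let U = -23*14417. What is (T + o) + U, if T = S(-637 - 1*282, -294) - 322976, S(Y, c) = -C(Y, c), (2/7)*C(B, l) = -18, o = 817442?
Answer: 162938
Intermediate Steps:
C(B, l) = -63 (C(B, l) = (7/2)*(-18) = -63)
U = -331591
S(Y, c) = 63 (S(Y, c) = -1*(-63) = 63)
T = -322913 (T = 63 - 322976 = -322913)
(T + o) + U = (-322913 + 817442) - 331591 = 494529 - 331591 = 162938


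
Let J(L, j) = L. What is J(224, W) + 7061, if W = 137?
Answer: 7285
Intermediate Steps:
J(224, W) + 7061 = 224 + 7061 = 7285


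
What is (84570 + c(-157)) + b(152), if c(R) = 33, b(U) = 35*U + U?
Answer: 90075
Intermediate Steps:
b(U) = 36*U
(84570 + c(-157)) + b(152) = (84570 + 33) + 36*152 = 84603 + 5472 = 90075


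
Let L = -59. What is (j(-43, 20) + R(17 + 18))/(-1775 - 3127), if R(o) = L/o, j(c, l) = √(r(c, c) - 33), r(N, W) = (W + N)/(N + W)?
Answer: 59/171570 - 2*I*√2/2451 ≈ 0.00034388 - 0.001154*I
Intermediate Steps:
r(N, W) = 1 (r(N, W) = (N + W)/(N + W) = 1)
j(c, l) = 4*I*√2 (j(c, l) = √(1 - 33) = √(-32) = 4*I*√2)
R(o) = -59/o
(j(-43, 20) + R(17 + 18))/(-1775 - 3127) = (4*I*√2 - 59/(17 + 18))/(-1775 - 3127) = (4*I*√2 - 59/35)/(-4902) = (4*I*√2 - 59*1/35)*(-1/4902) = (4*I*√2 - 59/35)*(-1/4902) = (-59/35 + 4*I*√2)*(-1/4902) = 59/171570 - 2*I*√2/2451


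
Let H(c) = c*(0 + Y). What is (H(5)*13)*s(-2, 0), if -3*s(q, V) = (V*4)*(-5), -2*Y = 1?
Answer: 0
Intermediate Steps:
Y = -½ (Y = -½*1 = -½ ≈ -0.50000)
H(c) = -c/2 (H(c) = c*(0 - ½) = c*(-½) = -c/2)
s(q, V) = 20*V/3 (s(q, V) = -V*4*(-5)/3 = -4*V*(-5)/3 = -(-20)*V/3 = 20*V/3)
(H(5)*13)*s(-2, 0) = (-½*5*13)*((20/3)*0) = -5/2*13*0 = -65/2*0 = 0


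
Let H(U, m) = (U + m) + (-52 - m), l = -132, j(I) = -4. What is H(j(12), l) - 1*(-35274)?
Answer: 35218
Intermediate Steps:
H(U, m) = -52 + U
H(j(12), l) - 1*(-35274) = (-52 - 4) - 1*(-35274) = -56 + 35274 = 35218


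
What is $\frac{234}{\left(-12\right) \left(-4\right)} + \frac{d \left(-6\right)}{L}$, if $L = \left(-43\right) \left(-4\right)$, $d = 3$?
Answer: $\frac{1641}{344} \approx 4.7703$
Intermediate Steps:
$L = 172$
$\frac{234}{\left(-12\right) \left(-4\right)} + \frac{d \left(-6\right)}{L} = \frac{234}{\left(-12\right) \left(-4\right)} + \frac{3 \left(-6\right)}{172} = \frac{234}{48} - \frac{9}{86} = 234 \cdot \frac{1}{48} - \frac{9}{86} = \frac{39}{8} - \frac{9}{86} = \frac{1641}{344}$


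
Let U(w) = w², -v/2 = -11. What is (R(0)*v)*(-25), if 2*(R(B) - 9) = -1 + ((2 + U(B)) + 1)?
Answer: -5500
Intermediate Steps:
v = 22 (v = -2*(-11) = 22)
R(B) = 10 + B²/2 (R(B) = 9 + (-1 + ((2 + B²) + 1))/2 = 9 + (-1 + (3 + B²))/2 = 9 + (2 + B²)/2 = 9 + (1 + B²/2) = 10 + B²/2)
(R(0)*v)*(-25) = ((10 + (½)*0²)*22)*(-25) = ((10 + (½)*0)*22)*(-25) = ((10 + 0)*22)*(-25) = (10*22)*(-25) = 220*(-25) = -5500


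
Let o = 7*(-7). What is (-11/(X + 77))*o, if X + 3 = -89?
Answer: -539/15 ≈ -35.933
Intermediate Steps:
X = -92 (X = -3 - 89 = -92)
o = -49
(-11/(X + 77))*o = (-11/(-92 + 77))*(-49) = (-11/(-15))*(-49) = -1/15*(-11)*(-49) = (11/15)*(-49) = -539/15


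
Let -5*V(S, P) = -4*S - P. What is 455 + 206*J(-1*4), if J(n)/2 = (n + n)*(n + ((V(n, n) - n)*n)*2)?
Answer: 13639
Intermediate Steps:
V(S, P) = P/5 + 4*S/5 (V(S, P) = -(-4*S - P)/5 = -(-P - 4*S)/5 = P/5 + 4*S/5)
J(n) = 4*n² (J(n) = 2*((n + n)*(n + (((n/5 + 4*n/5) - n)*n)*2)) = 2*((2*n)*(n + ((n - n)*n)*2)) = 2*((2*n)*(n + (0*n)*2)) = 2*((2*n)*(n + 0*2)) = 2*((2*n)*(n + 0)) = 2*((2*n)*n) = 2*(2*n²) = 4*n²)
455 + 206*J(-1*4) = 455 + 206*(4*(-1*4)²) = 455 + 206*(4*(-4)²) = 455 + 206*(4*16) = 455 + 206*64 = 455 + 13184 = 13639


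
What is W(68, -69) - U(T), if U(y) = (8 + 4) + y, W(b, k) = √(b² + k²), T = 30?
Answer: -42 + √9385 ≈ 54.876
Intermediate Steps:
U(y) = 12 + y
W(68, -69) - U(T) = √(68² + (-69)²) - (12 + 30) = √(4624 + 4761) - 1*42 = √9385 - 42 = -42 + √9385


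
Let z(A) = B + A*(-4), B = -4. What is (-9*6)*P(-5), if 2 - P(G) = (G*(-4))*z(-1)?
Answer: -108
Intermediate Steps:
z(A) = -4 - 4*A (z(A) = -4 + A*(-4) = -4 - 4*A)
P(G) = 2 (P(G) = 2 - G*(-4)*(-4 - 4*(-1)) = 2 - (-4*G)*(-4 + 4) = 2 - (-4*G)*0 = 2 - 1*0 = 2 + 0 = 2)
(-9*6)*P(-5) = -9*6*2 = -54*2 = -108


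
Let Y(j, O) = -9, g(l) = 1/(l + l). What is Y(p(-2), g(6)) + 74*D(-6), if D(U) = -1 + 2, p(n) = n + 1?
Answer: 65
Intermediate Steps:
g(l) = 1/(2*l)
p(n) = 1 + n
D(U) = 1
Y(p(-2), g(6)) + 74*D(-6) = -9 + 74*1 = -9 + 74 = 65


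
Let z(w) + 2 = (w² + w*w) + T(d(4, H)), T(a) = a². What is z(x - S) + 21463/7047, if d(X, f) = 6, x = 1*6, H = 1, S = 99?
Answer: 122160067/7047 ≈ 17335.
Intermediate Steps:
x = 6
z(w) = 34 + 2*w² (z(w) = -2 + ((w² + w*w) + 6²) = -2 + ((w² + w²) + 36) = -2 + (2*w² + 36) = -2 + (36 + 2*w²) = 34 + 2*w²)
z(x - S) + 21463/7047 = (34 + 2*(6 - 1*99)²) + 21463/7047 = (34 + 2*(6 - 99)²) + 21463*(1/7047) = (34 + 2*(-93)²) + 21463/7047 = (34 + 2*8649) + 21463/7047 = (34 + 17298) + 21463/7047 = 17332 + 21463/7047 = 122160067/7047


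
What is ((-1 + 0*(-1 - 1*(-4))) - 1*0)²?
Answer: 1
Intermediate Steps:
((-1 + 0*(-1 - 1*(-4))) - 1*0)² = ((-1 + 0*(-1 + 4)) + 0)² = ((-1 + 0*3) + 0)² = ((-1 + 0) + 0)² = (-1 + 0)² = (-1)² = 1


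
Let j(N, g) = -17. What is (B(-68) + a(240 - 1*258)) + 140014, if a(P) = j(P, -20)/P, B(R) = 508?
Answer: 2529413/18 ≈ 1.4052e+5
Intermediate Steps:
a(P) = -17/P
(B(-68) + a(240 - 1*258)) + 140014 = (508 - 17/(240 - 1*258)) + 140014 = (508 - 17/(240 - 258)) + 140014 = (508 - 17/(-18)) + 140014 = (508 - 17*(-1/18)) + 140014 = (508 + 17/18) + 140014 = 9161/18 + 140014 = 2529413/18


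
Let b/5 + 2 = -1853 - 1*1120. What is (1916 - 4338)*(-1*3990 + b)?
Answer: 45691030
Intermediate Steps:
b = -14875 (b = -10 + 5*(-1853 - 1*1120) = -10 + 5*(-1853 - 1120) = -10 + 5*(-2973) = -10 - 14865 = -14875)
(1916 - 4338)*(-1*3990 + b) = (1916 - 4338)*(-1*3990 - 14875) = -2422*(-3990 - 14875) = -2422*(-18865) = 45691030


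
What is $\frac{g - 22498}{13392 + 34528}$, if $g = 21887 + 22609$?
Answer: $\frac{10999}{23960} \approx 0.45906$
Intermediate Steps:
$g = 44496$
$\frac{g - 22498}{13392 + 34528} = \frac{44496 - 22498}{13392 + 34528} = \frac{21998}{47920} = 21998 \cdot \frac{1}{47920} = \frac{10999}{23960}$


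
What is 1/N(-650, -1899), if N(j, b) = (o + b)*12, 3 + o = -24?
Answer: -1/23112 ≈ -4.3268e-5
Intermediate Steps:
o = -27 (o = -3 - 24 = -27)
N(j, b) = -324 + 12*b (N(j, b) = (-27 + b)*12 = -324 + 12*b)
1/N(-650, -1899) = 1/(-324 + 12*(-1899)) = 1/(-324 - 22788) = 1/(-23112) = -1/23112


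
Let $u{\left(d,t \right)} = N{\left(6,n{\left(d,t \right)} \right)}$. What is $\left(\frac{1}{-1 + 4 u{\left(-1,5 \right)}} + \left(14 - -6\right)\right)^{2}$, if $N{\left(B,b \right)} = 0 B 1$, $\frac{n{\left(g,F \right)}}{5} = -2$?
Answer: $361$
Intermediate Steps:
$n{\left(g,F \right)} = -10$ ($n{\left(g,F \right)} = 5 \left(-2\right) = -10$)
$N{\left(B,b \right)} = 0$ ($N{\left(B,b \right)} = 0 \cdot 1 = 0$)
$u{\left(d,t \right)} = 0$
$\left(\frac{1}{-1 + 4 u{\left(-1,5 \right)}} + \left(14 - -6\right)\right)^{2} = \left(\frac{1}{-1 + 4 \cdot 0} + \left(14 - -6\right)\right)^{2} = \left(\frac{1}{-1 + 0} + \left(14 + 6\right)\right)^{2} = \left(\frac{1}{-1} + 20\right)^{2} = \left(-1 + 20\right)^{2} = 19^{2} = 361$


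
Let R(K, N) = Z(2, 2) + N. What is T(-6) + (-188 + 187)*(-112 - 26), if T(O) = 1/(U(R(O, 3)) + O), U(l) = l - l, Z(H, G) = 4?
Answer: 827/6 ≈ 137.83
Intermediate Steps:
R(K, N) = 4 + N
U(l) = 0
T(O) = 1/O (T(O) = 1/(0 + O) = 1/O)
T(-6) + (-188 + 187)*(-112 - 26) = 1/(-6) + (-188 + 187)*(-112 - 26) = -⅙ - 1*(-138) = -⅙ + 138 = 827/6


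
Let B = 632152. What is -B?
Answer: -632152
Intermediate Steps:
-B = -1*632152 = -632152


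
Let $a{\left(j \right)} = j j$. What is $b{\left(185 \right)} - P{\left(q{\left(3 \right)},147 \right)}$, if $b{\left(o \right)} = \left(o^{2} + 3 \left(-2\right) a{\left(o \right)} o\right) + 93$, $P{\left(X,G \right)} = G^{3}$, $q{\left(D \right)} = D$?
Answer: $-41131955$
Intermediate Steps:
$a{\left(j \right)} = j^{2}$
$b{\left(o \right)} = 93 + o^{2} - 6 o^{3}$ ($b{\left(o \right)} = \left(o^{2} + 3 \left(-2\right) o^{2} o\right) + 93 = \left(o^{2} + - 6 o^{2} o\right) + 93 = \left(o^{2} - 6 o^{3}\right) + 93 = 93 + o^{2} - 6 o^{3}$)
$b{\left(185 \right)} - P{\left(q{\left(3 \right)},147 \right)} = \left(93 + 185^{2} - 6 \cdot 185^{3}\right) - 147^{3} = \left(93 + 34225 - 37989750\right) - 3176523 = -37955432 - 3176523 = -41131955$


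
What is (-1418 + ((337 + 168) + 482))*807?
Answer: -347817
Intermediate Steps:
(-1418 + ((337 + 168) + 482))*807 = (-1418 + (505 + 482))*807 = (-1418 + 987)*807 = -431*807 = -347817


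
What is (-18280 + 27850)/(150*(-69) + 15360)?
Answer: 319/167 ≈ 1.9102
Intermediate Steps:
(-18280 + 27850)/(150*(-69) + 15360) = 9570/(-10350 + 15360) = 9570/5010 = 9570*(1/5010) = 319/167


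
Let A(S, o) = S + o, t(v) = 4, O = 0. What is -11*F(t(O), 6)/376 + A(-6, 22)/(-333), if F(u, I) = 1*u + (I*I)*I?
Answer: -202969/31302 ≈ -6.4842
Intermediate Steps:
F(u, I) = u + I³ (F(u, I) = u + I²*I = u + I³)
-11*F(t(O), 6)/376 + A(-6, 22)/(-333) = -11*(4 + 6³)/376 + (-6 + 22)/(-333) = -11*(4 + 216)*(1/376) + 16*(-1/333) = -11*220*(1/376) - 16/333 = -2420*1/376 - 16/333 = -605/94 - 16/333 = -202969/31302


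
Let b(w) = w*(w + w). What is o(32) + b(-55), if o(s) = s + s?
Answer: 6114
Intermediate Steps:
b(w) = 2*w² (b(w) = w*(2*w) = 2*w²)
o(s) = 2*s
o(32) + b(-55) = 2*32 + 2*(-55)² = 64 + 2*3025 = 64 + 6050 = 6114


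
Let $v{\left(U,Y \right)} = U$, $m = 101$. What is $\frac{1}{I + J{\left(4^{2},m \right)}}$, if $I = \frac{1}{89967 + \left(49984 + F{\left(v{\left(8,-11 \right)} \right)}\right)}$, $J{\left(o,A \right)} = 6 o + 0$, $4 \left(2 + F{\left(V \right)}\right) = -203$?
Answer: $\frac{559593}{53720932} \approx 0.010417$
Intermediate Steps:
$F{\left(V \right)} = - \frac{211}{4}$ ($F{\left(V \right)} = -2 + \frac{1}{4} \left(-203\right) = -2 - \frac{203}{4} = - \frac{211}{4}$)
$J{\left(o,A \right)} = 6 o$
$I = \frac{4}{559593}$ ($I = \frac{1}{89967 + \left(49984 - \frac{211}{4}\right)} = \frac{1}{89967 + \frac{199725}{4}} = \frac{1}{\frac{559593}{4}} = \frac{4}{559593} \approx 7.1481 \cdot 10^{-6}$)
$\frac{1}{I + J{\left(4^{2},m \right)}} = \frac{1}{\frac{4}{559593} + 6 \cdot 4^{2}} = \frac{1}{\frac{4}{559593} + 6 \cdot 16} = \frac{1}{\frac{4}{559593} + 96} = \frac{1}{\frac{53720932}{559593}} = \frac{559593}{53720932}$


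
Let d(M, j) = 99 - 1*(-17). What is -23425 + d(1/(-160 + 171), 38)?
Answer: -23309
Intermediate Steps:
d(M, j) = 116 (d(M, j) = 99 + 17 = 116)
-23425 + d(1/(-160 + 171), 38) = -23425 + 116 = -23309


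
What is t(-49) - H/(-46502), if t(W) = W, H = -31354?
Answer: -1154976/23251 ≈ -49.674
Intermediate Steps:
t(-49) - H/(-46502) = -49 - (-31354)/(-46502) = -49 - (-31354)*(-1)/46502 = -49 - 1*15677/23251 = -49 - 15677/23251 = -1154976/23251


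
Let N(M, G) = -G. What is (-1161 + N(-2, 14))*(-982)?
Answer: 1153850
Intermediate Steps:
(-1161 + N(-2, 14))*(-982) = (-1161 - 1*14)*(-982) = (-1161 - 14)*(-982) = -1175*(-982) = 1153850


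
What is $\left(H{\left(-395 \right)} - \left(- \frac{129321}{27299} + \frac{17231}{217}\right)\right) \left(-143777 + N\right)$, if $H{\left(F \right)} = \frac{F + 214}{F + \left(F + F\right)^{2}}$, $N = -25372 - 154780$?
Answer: $\frac{89366266873289322907}{3694755446515} \approx 2.4187 \cdot 10^{7}$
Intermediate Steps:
$N = -180152$
$H{\left(F \right)} = \frac{214 + F}{F + 4 F^{2}}$ ($H{\left(F \right)} = \frac{214 + F}{F + \left(2 F\right)^{2}} = \frac{214 + F}{F + 4 F^{2}}$)
$\left(H{\left(-395 \right)} - \left(- \frac{129321}{27299} + \frac{17231}{217}\right)\right) \left(-143777 + N\right) = \left(\frac{214 - 395}{\left(-395\right) \left(1 + 4 \left(-395\right)\right)} - \left(- \frac{129321}{27299} + \frac{17231}{217}\right)\right) \left(-143777 - 180152\right) = \left(\left(- \frac{1}{395}\right) \frac{1}{1 - 1580} \left(-181\right) - \frac{442326412}{5923883}\right) \left(-323929\right) = \left(\left(- \frac{1}{395}\right) \frac{1}{-1579} \left(-181\right) + \left(\frac{129321}{27299} - \frac{17231}{217}\right)\right) \left(-323929\right) = \left(\left(- \frac{1}{395}\right) \left(- \frac{1}{1579}\right) \left(-181\right) - \frac{442326412}{5923883}\right) \left(-323929\right) = \left(- \frac{181}{623705} - \frac{442326412}{5923883}\right) \left(-323929\right) = \left(- \frac{275882267019283}{3694755446515}\right) \left(-323929\right) = \frac{89366266873289322907}{3694755446515}$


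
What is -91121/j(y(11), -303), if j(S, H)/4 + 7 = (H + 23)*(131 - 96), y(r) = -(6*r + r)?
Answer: 91121/39228 ≈ 2.3229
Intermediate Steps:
y(r) = -7*r
j(S, H) = 3192 + 140*H (j(S, H) = -28 + 4*((H + 23)*(131 - 96)) = -28 + 4*((23 + H)*35) = -28 + 4*(805 + 35*H) = -28 + (3220 + 140*H) = 3192 + 140*H)
-91121/j(y(11), -303) = -91121/(3192 + 140*(-303)) = -91121/(3192 - 42420) = -91121/(-39228) = -91121*(-1/39228) = 91121/39228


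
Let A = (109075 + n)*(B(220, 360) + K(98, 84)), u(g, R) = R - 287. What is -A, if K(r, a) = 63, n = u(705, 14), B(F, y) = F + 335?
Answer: -67239636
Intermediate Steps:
B(F, y) = 335 + F
u(g, R) = -287 + R
n = -273 (n = -287 + 14 = -273)
A = 67239636 (A = (109075 - 273)*((335 + 220) + 63) = 108802*(555 + 63) = 108802*618 = 67239636)
-A = -1*67239636 = -67239636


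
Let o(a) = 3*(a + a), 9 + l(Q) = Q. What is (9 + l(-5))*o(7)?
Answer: -210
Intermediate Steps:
l(Q) = -9 + Q
o(a) = 6*a (o(a) = 3*(2*a) = 6*a)
(9 + l(-5))*o(7) = (9 + (-9 - 5))*(6*7) = (9 - 14)*42 = -5*42 = -210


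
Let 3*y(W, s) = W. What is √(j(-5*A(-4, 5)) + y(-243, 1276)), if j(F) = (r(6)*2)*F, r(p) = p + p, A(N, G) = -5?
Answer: √519 ≈ 22.782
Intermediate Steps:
y(W, s) = W/3
r(p) = 2*p
j(F) = 24*F (j(F) = ((2*6)*2)*F = (12*2)*F = 24*F)
√(j(-5*A(-4, 5)) + y(-243, 1276)) = √(24*(-5*(-5)) + (⅓)*(-243)) = √(24*25 - 81) = √(600 - 81) = √519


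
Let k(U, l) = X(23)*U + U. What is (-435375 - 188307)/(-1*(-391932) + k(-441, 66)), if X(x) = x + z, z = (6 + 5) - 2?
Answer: -69298/41931 ≈ -1.6527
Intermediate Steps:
z = 9 (z = 11 - 2 = 9)
X(x) = 9 + x (X(x) = x + 9 = 9 + x)
k(U, l) = 33*U (k(U, l) = (9 + 23)*U + U = 32*U + U = 33*U)
(-435375 - 188307)/(-1*(-391932) + k(-441, 66)) = (-435375 - 188307)/(-1*(-391932) + 33*(-441)) = -623682/(391932 - 14553) = -623682/377379 = -623682*1/377379 = -69298/41931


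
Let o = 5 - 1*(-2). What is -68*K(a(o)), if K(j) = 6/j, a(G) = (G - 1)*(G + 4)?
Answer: -68/11 ≈ -6.1818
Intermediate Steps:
o = 7 (o = 5 + 2 = 7)
a(G) = (-1 + G)*(4 + G)
-68*K(a(o)) = -408/(-4 + 7**2 + 3*7) = -408/(-4 + 49 + 21) = -408/66 = -68*1/11 = -68/11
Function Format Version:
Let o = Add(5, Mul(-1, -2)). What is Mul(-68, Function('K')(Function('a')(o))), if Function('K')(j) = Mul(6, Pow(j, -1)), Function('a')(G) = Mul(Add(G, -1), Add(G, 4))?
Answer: Rational(-68, 11) ≈ -6.1818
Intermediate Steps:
o = 7 (o = Add(5, 2) = 7)
Function('a')(G) = Mul(Add(-1, G), Add(4, G))
Mul(-68, Function('K')(Function('a')(o))) = Mul(-68, Mul(6, Pow(Add(-4, Pow(7, 2), Mul(3, 7)), -1))) = Mul(-68, Mul(6, Pow(Add(-4, 49, 21), -1))) = Mul(-68, Mul(6, Pow(66, -1))) = Mul(-68, Mul(6, Rational(1, 66))) = Mul(-68, Rational(1, 11)) = Rational(-68, 11)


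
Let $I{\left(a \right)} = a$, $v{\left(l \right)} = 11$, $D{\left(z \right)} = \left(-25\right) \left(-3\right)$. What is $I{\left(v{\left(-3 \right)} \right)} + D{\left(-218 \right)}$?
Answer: $86$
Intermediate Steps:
$D{\left(z \right)} = 75$
$I{\left(v{\left(-3 \right)} \right)} + D{\left(-218 \right)} = 11 + 75 = 86$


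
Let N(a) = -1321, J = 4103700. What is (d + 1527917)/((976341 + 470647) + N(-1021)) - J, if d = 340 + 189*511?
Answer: -1977527347688/481889 ≈ -4.1037e+6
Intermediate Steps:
d = 96919 (d = 340 + 96579 = 96919)
(d + 1527917)/((976341 + 470647) + N(-1021)) - J = (96919 + 1527917)/((976341 + 470647) - 1321) - 1*4103700 = 1624836/(1446988 - 1321) - 4103700 = 1624836/1445667 - 4103700 = 1624836*(1/1445667) - 4103700 = 541612/481889 - 4103700 = -1977527347688/481889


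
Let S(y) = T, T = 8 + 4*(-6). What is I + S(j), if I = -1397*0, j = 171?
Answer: -16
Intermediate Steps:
T = -16 (T = 8 - 24 = -16)
S(y) = -16
I = 0
I + S(j) = 0 - 16 = -16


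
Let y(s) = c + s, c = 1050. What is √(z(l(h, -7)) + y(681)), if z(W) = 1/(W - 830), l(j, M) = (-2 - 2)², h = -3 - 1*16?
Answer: √1146952862/814 ≈ 41.605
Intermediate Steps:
h = -19 (h = -3 - 16 = -19)
l(j, M) = 16 (l(j, M) = (-4)² = 16)
z(W) = 1/(-830 + W)
y(s) = 1050 + s
√(z(l(h, -7)) + y(681)) = √(1/(-830 + 16) + (1050 + 681)) = √(1/(-814) + 1731) = √(-1/814 + 1731) = √(1409033/814) = √1146952862/814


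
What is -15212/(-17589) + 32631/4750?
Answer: 646203659/83547750 ≈ 7.7345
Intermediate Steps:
-15212/(-17589) + 32631/4750 = -15212*(-1/17589) + 32631*(1/4750) = 15212/17589 + 32631/4750 = 646203659/83547750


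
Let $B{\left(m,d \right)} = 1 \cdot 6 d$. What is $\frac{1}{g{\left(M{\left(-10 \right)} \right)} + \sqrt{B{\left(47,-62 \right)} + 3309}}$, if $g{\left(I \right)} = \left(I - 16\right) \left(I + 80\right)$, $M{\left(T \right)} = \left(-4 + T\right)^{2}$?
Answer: $\frac{16560}{822699821} - \frac{\sqrt{2937}}{2468099463} \approx 2.0107 \cdot 10^{-5}$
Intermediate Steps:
$B{\left(m,d \right)} = 6 d$
$g{\left(I \right)} = \left(-16 + I\right) \left(80 + I\right)$
$\frac{1}{g{\left(M{\left(-10 \right)} \right)} + \sqrt{B{\left(47,-62 \right)} + 3309}} = \frac{1}{\left(-1280 + \left(\left(-4 - 10\right)^{2}\right)^{2} + 64 \left(-4 - 10\right)^{2}\right) + \sqrt{6 \left(-62\right) + 3309}} = \frac{1}{\left(-1280 + \left(\left(-14\right)^{2}\right)^{2} + 64 \left(-14\right)^{2}\right) + \sqrt{-372 + 3309}} = \frac{1}{\left(-1280 + 196^{2} + 64 \cdot 196\right) + \sqrt{2937}} = \frac{1}{\left(-1280 + 38416 + 12544\right) + \sqrt{2937}} = \frac{1}{49680 + \sqrt{2937}}$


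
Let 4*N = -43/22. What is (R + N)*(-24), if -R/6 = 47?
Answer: 74577/11 ≈ 6779.7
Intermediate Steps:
N = -43/88 (N = (-43/22)/4 = (-43*1/22)/4 = (¼)*(-43/22) = -43/88 ≈ -0.48864)
R = -282 (R = -6*47 = -282)
(R + N)*(-24) = (-282 - 43/88)*(-24) = -24859/88*(-24) = 74577/11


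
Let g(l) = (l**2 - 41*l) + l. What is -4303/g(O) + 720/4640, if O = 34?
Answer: 125705/5916 ≈ 21.248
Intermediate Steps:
g(l) = l**2 - 40*l
-4303/g(O) + 720/4640 = -4303*1/(34*(-40 + 34)) + 720/4640 = -4303/(34*(-6)) + 720*(1/4640) = -4303/(-204) + 9/58 = -4303*(-1/204) + 9/58 = 4303/204 + 9/58 = 125705/5916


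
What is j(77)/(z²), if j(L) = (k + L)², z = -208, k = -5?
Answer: 81/676 ≈ 0.11982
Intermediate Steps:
j(L) = (-5 + L)²
j(77)/(z²) = (-5 + 77)²/((-208)²) = 72²/43264 = 5184*(1/43264) = 81/676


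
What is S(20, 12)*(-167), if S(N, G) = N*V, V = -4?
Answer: 13360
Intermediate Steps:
S(N, G) = -4*N (S(N, G) = N*(-4) = -4*N)
S(20, 12)*(-167) = -4*20*(-167) = -80*(-167) = 13360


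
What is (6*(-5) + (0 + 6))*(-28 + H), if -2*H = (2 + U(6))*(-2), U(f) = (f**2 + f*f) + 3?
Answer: -1176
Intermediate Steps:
U(f) = 3 + 2*f**2 (U(f) = (f**2 + f**2) + 3 = 2*f**2 + 3 = 3 + 2*f**2)
H = 77 (H = -(2 + (3 + 2*6**2))*(-2)/2 = -(2 + (3 + 2*36))*(-2)/2 = -(2 + (3 + 72))*(-2)/2 = -(2 + 75)*(-2)/2 = -77*(-2)/2 = -1/2*(-154) = 77)
(6*(-5) + (0 + 6))*(-28 + H) = (6*(-5) + (0 + 6))*(-28 + 77) = (-30 + 6)*49 = -24*49 = -1176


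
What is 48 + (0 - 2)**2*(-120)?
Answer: -432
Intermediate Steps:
48 + (0 - 2)**2*(-120) = 48 + (-2)**2*(-120) = 48 + 4*(-120) = 48 - 480 = -432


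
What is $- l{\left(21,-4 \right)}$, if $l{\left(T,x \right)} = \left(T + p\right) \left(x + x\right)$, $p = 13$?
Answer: $272$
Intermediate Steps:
$l{\left(T,x \right)} = 2 x \left(13 + T\right)$ ($l{\left(T,x \right)} = \left(T + 13\right) \left(x + x\right) = \left(13 + T\right) 2 x = 2 x \left(13 + T\right)$)
$- l{\left(21,-4 \right)} = - 2 \left(-4\right) \left(13 + 21\right) = - 2 \left(-4\right) 34 = \left(-1\right) \left(-272\right) = 272$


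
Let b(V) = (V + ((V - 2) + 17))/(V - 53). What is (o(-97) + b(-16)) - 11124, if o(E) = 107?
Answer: -760156/69 ≈ -11017.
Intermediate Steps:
b(V) = (15 + 2*V)/(-53 + V) (b(V) = (V + ((-2 + V) + 17))/(-53 + V) = (V + (15 + V))/(-53 + V) = (15 + 2*V)/(-53 + V))
(o(-97) + b(-16)) - 11124 = (107 + (15 + 2*(-16))/(-53 - 16)) - 11124 = (107 + (15 - 32)/(-69)) - 11124 = (107 - 1/69*(-17)) - 11124 = (107 + 17/69) - 11124 = 7400/69 - 11124 = -760156/69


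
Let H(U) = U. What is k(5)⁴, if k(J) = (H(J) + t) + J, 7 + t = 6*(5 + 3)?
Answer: 6765201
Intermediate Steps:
t = 41 (t = -7 + 6*(5 + 3) = -7 + 6*8 = -7 + 48 = 41)
k(J) = 41 + 2*J (k(J) = (J + 41) + J = (41 + J) + J = 41 + 2*J)
k(5)⁴ = (41 + 2*5)⁴ = (41 + 10)⁴ = 51⁴ = 6765201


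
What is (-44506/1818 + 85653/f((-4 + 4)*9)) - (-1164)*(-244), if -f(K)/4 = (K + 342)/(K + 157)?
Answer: -40603504765/138168 ≈ -2.9387e+5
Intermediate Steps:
f(K) = -4*(342 + K)/(157 + K) (f(K) = -4*(K + 342)/(K + 157) = -4*(342 + K)/(157 + K))
(-44506/1818 + 85653/f((-4 + 4)*9)) - (-1164)*(-244) = (-44506/1818 + 85653/((4*(-342 - (-4 + 4)*9)/(157 + (-4 + 4)*9)))) - (-1164)*(-244) = (-44506*1/1818 + 85653/((4*(-342 - 0*9)/(157 + 0*9)))) - 1*284016 = (-22253/909 + 85653/((4*(-342 - 1*0)/(157 + 0)))) - 284016 = (-22253/909 + 85653/((4*(-342 + 0)/157))) - 284016 = (-22253/909 + 85653/((4*(1/157)*(-342)))) - 284016 = (-22253/909 + 85653/(-1368/157)) - 284016 = (-22253/909 + 85653*(-157/1368)) - 284016 = (-22253/909 - 1494169/152) - 284016 = -1361582077/138168 - 284016 = -40603504765/138168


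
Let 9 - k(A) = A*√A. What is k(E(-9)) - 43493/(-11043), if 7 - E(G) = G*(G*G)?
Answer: 142880/11043 - 2944*√46 ≈ -19954.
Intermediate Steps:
E(G) = 7 - G³ (E(G) = 7 - G*G*G = 7 - G*G² = 7 - G³)
k(A) = 9 - A^(3/2) (k(A) = 9 - A*√A = 9 - A^(3/2))
k(E(-9)) - 43493/(-11043) = (9 - (7 - 1*(-9)³)^(3/2)) - 43493/(-11043) = (9 - (7 - 1*(-729))^(3/2)) - 43493*(-1/11043) = (9 - (7 + 729)^(3/2)) + 43493/11043 = (9 - 736^(3/2)) + 43493/11043 = (9 - 2944*√46) + 43493/11043 = 142880/11043 - 2944*√46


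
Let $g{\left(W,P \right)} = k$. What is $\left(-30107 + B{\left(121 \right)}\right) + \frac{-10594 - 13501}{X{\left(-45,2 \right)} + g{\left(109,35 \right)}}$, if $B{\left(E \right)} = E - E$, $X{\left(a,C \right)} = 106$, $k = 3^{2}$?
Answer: $- \frac{697280}{23} \approx -30317.0$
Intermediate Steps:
$k = 9$
$g{\left(W,P \right)} = 9$
$B{\left(E \right)} = 0$
$\left(-30107 + B{\left(121 \right)}\right) + \frac{-10594 - 13501}{X{\left(-45,2 \right)} + g{\left(109,35 \right)}} = \left(-30107 + 0\right) + \frac{-10594 - 13501}{106 + 9} = -30107 - \frac{24095}{115} = -30107 - \frac{4819}{23} = - \frac{697280}{23}$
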